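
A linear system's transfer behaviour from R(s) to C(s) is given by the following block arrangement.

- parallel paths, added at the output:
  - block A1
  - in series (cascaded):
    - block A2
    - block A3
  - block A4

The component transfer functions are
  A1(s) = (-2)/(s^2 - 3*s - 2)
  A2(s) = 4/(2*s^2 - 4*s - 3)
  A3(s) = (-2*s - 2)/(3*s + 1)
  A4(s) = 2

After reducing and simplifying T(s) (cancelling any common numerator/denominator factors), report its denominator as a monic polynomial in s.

1. multiply A2, A3 (series): (-8*s - 8)/(6*s^3 - 10*s^2 - 13*s - 3)
2. sum the parallel branches A1, (A2*A3), A4: (12*s^5 - 56*s^4 - 10*s^3 + 148*s^2 + 136*s + 34)/(6*s^5 - 28*s^4 + 5*s^3 + 56*s^2 + 35*s + 6)
The result of step 2 is T(s) in lowest terms. Its denominator has leading coefficient 6; dividing the denominator through by 6 makes it monic.

Hence the answer: s^5 - 14*s^4/3 + 5*s^3/6 + 28*s^2/3 + 35*s/6 + 1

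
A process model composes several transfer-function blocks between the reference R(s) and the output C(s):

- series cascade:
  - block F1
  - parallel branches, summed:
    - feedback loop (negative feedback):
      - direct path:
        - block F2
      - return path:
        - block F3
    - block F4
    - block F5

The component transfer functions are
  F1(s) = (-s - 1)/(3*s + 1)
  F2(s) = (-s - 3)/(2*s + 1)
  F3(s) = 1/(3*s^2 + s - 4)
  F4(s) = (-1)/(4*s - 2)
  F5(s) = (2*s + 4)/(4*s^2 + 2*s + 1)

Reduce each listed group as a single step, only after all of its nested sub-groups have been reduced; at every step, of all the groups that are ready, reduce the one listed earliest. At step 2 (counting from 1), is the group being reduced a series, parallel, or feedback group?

Step 1: close the feedback loop around F2, F3
Step 2: parallel reduction of [F2/(1+F2*F3)], F4, F5
Step 3: reduce the series chain F1, ([F2/(1+F2*F3)]+F4+F5)
Step 2: parallel.

Therefore the answer is parallel.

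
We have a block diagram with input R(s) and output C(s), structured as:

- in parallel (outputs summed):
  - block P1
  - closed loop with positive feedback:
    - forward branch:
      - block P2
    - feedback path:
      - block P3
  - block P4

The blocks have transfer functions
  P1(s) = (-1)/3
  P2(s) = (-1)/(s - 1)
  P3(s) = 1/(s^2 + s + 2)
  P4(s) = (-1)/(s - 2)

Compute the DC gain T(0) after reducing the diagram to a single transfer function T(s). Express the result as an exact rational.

Reducing step by step:

Step 1: apply the feedback formula to P2, P3; result (-s^2 - s - 2)/(s^3 + s - 1)
Step 2: sum the parallel branches P1, [P2/(1-P2*P3)], P4; result (-s^4 - 4*s^3 + 2*s^2 + 13)/(3*s^4 - 6*s^3 + 3*s^2 - 9*s + 6)
DC gain: substitute s = 0 into T(s) from step 2: T(0) = 13/6.

Answer: 13/6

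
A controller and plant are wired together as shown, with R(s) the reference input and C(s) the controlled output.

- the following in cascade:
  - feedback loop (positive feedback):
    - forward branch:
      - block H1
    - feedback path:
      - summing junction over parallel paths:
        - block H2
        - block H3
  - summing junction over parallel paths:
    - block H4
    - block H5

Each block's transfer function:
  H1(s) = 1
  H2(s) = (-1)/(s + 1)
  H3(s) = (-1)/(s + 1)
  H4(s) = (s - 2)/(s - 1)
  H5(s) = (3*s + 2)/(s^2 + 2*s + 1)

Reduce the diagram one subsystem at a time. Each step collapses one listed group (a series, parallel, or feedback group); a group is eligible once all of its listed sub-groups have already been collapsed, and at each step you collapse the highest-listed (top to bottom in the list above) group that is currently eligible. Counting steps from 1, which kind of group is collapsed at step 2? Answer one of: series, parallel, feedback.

Answer: feedback

Working:
[1] sum the parallel branches H2, H3
[2] apply the feedback formula to H1, (H2+H3)
[3] parallel reduction of H4, H5
[4] reduce the series chain [H1/(1-H1*(H2+H3))], (H4+H5)
Step 2: feedback.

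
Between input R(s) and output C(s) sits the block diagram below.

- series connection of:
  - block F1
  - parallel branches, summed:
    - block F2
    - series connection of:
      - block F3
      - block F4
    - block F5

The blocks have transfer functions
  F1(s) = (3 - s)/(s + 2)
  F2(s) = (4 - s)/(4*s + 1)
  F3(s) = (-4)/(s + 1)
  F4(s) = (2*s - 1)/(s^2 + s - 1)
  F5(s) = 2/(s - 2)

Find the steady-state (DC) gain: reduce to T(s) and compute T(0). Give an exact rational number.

Step 1 - series reduction of F3, F4, giving (4 - 8*s)/(s^3 + 2*s^2 - 1)
Step 2 - add F2, (F3*F4), F5 (parallel), giving (-s^5 + 12*s^4 - 10*s^3 + 61*s^2 - 26*s - 2)/(4*s^5 + s^4 - 16*s^3 - 8*s^2 + 7*s + 2)
Step 3 - cascade F1, (F2+(F3*F4)+F5), giving (s^6 - 15*s^5 + 46*s^4 - 91*s^3 + 209*s^2 - 76*s - 6)/(4*s^6 + 9*s^5 - 14*s^4 - 40*s^3 - 9*s^2 + 16*s + 4)
Evaluating the step-3 result (the overall T(s)) at s = 0 gives T(0) = -6/4 = -3/2.

Hence the answer: -3/2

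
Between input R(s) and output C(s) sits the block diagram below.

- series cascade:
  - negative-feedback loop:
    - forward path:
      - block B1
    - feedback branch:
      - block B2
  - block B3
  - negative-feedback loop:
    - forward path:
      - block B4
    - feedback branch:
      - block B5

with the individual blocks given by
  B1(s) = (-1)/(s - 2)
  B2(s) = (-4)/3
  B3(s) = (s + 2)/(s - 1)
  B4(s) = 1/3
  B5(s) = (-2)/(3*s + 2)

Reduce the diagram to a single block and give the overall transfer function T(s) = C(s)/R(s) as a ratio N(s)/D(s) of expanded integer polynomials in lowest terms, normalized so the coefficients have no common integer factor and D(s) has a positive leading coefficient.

[1] apply the feedback formula to B1, B2 = (-3)/(3*s - 2)
[2] feedback reduction of B4, B5 = (3*s + 2)/(9*s + 4)
[3] cascade [B1/(1+B1*B2)], B3, [B4/(1+B4*B5)] - this is the overall T(s), already in the required normalized form

Final answer: (-9*s^2 - 24*s - 12)/(27*s^3 - 33*s^2 - 2*s + 8)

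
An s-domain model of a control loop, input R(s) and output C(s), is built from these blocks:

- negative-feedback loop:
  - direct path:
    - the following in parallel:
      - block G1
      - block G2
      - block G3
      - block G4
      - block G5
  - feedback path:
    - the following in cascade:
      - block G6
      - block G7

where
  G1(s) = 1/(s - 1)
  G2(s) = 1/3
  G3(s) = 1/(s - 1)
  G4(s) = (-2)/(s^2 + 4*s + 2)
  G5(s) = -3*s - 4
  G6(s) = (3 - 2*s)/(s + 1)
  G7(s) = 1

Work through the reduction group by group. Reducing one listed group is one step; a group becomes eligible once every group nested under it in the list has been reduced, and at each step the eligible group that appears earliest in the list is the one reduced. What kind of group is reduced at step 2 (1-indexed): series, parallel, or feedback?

Step 1: combine G1, G2, G3, G4, G5 in parallel
Step 2: multiply G6, G7 (series)
Step 3: reduce the feedback loop with forward (G1+G2+G3+G4+G5) and return (G6*G7)
At step 2 the group reduced is series.

Therefore the answer is series.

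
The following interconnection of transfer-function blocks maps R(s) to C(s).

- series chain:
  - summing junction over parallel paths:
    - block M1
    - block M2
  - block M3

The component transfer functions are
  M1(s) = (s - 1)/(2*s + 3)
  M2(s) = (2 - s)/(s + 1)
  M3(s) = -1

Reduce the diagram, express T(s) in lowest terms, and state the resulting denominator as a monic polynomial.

Step 1. reduce the parallel group M1, M2 = (-s^2 + s + 5)/(2*s^2 + 5*s + 3)
Step 2. multiply (M1+M2), M3 (series) = (s^2 - s - 5)/(2*s^2 + 5*s + 3)
The result of step 2 is T(s) in lowest terms. Its denominator has leading coefficient 2; dividing the denominator through by 2 makes it monic.

Hence the answer: s^2 + 5*s/2 + 3/2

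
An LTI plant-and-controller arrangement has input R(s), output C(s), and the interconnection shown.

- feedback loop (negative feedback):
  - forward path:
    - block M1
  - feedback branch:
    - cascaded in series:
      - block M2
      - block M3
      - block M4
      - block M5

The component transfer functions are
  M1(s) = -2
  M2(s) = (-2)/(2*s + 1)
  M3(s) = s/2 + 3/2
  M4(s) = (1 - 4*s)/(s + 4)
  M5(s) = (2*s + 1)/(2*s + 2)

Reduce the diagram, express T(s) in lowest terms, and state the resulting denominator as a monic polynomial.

Answer: s^2 + 2*s - 7/3

Working:
[1] multiply M2, M3, M4, M5 (series) -> (4*s^2 + 11*s - 3)/(2*s^2 + 10*s + 8)
[2] collapse the loop (M1 forward, (M2*M3*M4*M5) return) -> (2*s^2 + 10*s + 8)/(3*s^2 + 6*s - 7)
Step 2 gives the fully reduced T(s), with no common factor left to cancel. The denominator's leading coefficient is 3, so divide each of its coefficients by 3 to get the monic form.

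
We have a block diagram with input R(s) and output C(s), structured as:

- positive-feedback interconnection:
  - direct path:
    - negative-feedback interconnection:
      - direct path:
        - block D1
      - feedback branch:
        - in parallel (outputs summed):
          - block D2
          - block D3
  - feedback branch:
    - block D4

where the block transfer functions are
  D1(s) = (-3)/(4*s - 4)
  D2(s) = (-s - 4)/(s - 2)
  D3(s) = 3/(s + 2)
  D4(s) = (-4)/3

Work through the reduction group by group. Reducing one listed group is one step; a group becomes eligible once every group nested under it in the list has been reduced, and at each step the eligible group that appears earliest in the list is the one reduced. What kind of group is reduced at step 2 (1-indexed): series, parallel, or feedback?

The answer is feedback.

Reasoning:
[1] add D2, D3 (parallel)
[2] reduce the feedback loop with forward D1 and return (D2+D3)
[3] close the feedback loop around [D1/(1+D1*(D2+D3))], D4
Step 2 collapses a feedback group.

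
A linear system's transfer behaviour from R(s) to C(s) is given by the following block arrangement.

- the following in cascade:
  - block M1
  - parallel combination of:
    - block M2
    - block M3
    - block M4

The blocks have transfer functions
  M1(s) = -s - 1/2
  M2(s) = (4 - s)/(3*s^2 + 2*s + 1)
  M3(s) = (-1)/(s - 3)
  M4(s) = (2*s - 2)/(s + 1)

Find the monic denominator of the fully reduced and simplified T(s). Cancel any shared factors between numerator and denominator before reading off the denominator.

Reducing step by step:

Step 1: add M2, M3, M4 (parallel): (6*s^4 - 24*s^3 + 5*s^2 - 4*s - 7)/(3*s^4 - 4*s^3 - 12*s^2 - 8*s - 3)
Step 2: combine M1, (M2+M3+M4) in series: (-12*s^5 + 42*s^4 + 14*s^3 + 3*s^2 + 18*s + 7)/(6*s^4 - 8*s^3 - 24*s^2 - 16*s - 6)
No further cancellation is possible in the step-2 result, so that is T(s). Its denominator becomes monic after dividing by the leading coefficient 6.

Answer: s^4 - 4*s^3/3 - 4*s^2 - 8*s/3 - 1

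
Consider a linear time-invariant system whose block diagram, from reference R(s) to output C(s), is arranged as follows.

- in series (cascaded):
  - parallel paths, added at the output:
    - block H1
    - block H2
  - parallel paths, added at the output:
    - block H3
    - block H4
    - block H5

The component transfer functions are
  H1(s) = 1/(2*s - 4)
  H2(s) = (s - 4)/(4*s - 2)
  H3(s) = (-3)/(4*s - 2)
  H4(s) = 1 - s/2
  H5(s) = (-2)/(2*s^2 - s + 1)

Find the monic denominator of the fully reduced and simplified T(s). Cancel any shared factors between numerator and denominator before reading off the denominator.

Answer: s^5 - 7*s^4/2 + 17*s^3/4 - 25*s^2/8 + 11*s/8 - 1/4

Working:
Step 1. parallel reduction of H1, H2 gives (s^2 - 4*s + 7)/(4*s^2 - 10*s + 4)
Step 2. add H3, H4, H5 (parallel) gives (-4*s^4 + 12*s^3 - 17*s^2 + 2*s - 1)/(8*s^3 - 8*s^2 + 6*s - 2)
Step 3. multiply (H1+H2), (H3+H4+H5) (series) gives (-4*s^6 + 28*s^5 - 93*s^4 + 154*s^3 - 128*s^2 + 18*s - 7)/(32*s^5 - 112*s^4 + 136*s^3 - 100*s^2 + 44*s - 8)
T(s) is the step-3 result (common factors already cancelled). Leading coefficient of the denominator: 32. Divide through by 32 for the monic polynomial.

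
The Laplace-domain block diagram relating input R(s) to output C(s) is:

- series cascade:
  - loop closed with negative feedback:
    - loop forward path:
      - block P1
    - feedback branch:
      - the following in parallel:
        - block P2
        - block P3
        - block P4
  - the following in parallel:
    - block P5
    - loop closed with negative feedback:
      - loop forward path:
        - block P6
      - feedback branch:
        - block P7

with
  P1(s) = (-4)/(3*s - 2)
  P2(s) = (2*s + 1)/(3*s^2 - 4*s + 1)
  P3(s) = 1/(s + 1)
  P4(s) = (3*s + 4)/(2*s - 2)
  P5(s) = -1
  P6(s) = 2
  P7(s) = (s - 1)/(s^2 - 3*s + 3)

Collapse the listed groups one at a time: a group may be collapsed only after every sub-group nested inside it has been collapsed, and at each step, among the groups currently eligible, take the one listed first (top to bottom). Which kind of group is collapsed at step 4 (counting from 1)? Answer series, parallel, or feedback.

Step 1. sum the parallel branches P2, P3, P4
Step 2. close the feedback loop around P1, (P2+P3+P4)
Step 3. feedback reduction of P6, P7
Step 4. sum the parallel branches P5, [P6/(1+P6*P7)]
Step 5. cascade [P1/(1+P1*(P2+P3+P4))], (P5+[P6/(1+P6*P7)])
Step 4: parallel.

Answer: parallel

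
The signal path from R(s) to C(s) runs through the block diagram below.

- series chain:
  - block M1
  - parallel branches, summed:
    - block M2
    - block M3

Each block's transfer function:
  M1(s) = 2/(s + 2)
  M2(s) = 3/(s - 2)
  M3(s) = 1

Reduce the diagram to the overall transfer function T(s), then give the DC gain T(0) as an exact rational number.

The answer is -1/2.

Reasoning:
Step 1: sum the parallel branches M2, M3, giving (s + 1)/(s - 2)
Step 2: multiply M1, (M2+M3) (series), giving (2*s + 2)/(s^2 - 4)
The step-2 result is T(s). Setting s = 0: T(0) = 2/(-4) = -1/2.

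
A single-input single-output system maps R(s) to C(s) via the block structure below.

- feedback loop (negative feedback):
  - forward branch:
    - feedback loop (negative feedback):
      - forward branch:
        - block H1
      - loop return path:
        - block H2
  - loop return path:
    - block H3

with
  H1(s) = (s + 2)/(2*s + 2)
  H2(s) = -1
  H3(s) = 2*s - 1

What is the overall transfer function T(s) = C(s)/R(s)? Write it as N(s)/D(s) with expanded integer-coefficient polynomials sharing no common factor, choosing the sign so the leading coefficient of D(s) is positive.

(1) feedback reduction of H1, H2, giving (s + 2)/s
(2) close the feedback loop around [H1/(1+H1*H2)], H3: this yields T(s), and no further normalization is needed

Hence the answer: (s + 2)/(2*s^2 + 4*s - 2)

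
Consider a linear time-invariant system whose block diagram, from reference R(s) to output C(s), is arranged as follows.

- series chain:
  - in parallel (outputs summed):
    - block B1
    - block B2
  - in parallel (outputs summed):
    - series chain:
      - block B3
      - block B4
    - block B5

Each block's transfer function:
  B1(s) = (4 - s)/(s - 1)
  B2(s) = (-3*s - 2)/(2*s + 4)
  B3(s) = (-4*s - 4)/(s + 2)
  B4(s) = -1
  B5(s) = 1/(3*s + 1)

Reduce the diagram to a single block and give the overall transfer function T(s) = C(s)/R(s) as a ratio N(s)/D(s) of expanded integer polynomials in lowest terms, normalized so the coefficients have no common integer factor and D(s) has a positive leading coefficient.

The answer is (-60*s^4 - 25*s^3 + 271*s^2 + 336*s + 108)/(6*s^4 + 20*s^3 + 6*s^2 - 24*s - 8).

Reasoning:
Step 1. reduce the parallel group B1, B2 gives (-5*s^2 + 5*s + 18)/(2*s^2 + 2*s - 4)
Step 2. reduce the series chain B3, B4 gives (4*s + 4)/(s + 2)
Step 3. parallel reduction of (B3*B4), B5 gives (12*s^2 + 17*s + 6)/(3*s^2 + 7*s + 2)
Step 4. multiply (B1+B2), ((B3*B4)+B5) (series): this yields T(s), and no further normalization is needed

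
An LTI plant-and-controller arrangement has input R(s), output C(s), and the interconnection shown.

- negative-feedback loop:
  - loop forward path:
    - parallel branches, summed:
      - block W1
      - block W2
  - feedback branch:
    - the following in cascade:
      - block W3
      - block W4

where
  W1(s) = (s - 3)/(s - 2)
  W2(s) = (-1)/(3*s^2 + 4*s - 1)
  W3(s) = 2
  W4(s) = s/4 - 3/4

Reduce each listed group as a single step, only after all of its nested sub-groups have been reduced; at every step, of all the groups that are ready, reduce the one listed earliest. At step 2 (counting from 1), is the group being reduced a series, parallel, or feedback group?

Step 1. combine W1, W2 in parallel
Step 2. reduce the series chain W3, W4
Step 3. collapse the loop ((W1+W2) forward, (W3*W4) return)
Step 2 collapses a series group.

Therefore the answer is series.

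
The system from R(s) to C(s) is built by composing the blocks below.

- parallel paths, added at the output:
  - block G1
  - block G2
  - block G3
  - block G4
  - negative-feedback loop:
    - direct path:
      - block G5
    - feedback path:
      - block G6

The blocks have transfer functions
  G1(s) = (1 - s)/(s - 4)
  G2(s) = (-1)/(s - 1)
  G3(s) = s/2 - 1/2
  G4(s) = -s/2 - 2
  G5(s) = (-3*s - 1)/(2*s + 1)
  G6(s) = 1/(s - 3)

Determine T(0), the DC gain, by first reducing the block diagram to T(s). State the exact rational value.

Step 1 - collapse the loop (G5 forward, G6 return) gives (-3*s^2 + 8*s + 3)/(2*s^2 - 8*s - 4)
Step 2 - parallel reduction of G1, G2, G3, G4, [G5/(1+G5*G6)] gives (-10*s^4 + 78*s^3 - 157*s^2 + 19*s + 40)/(2*s^4 - 18*s^3 + 44*s^2 - 12*s - 16)
Step 2 gives the overall T(s). Then T(0) = 40/(-16) = -5/2.

Answer: -5/2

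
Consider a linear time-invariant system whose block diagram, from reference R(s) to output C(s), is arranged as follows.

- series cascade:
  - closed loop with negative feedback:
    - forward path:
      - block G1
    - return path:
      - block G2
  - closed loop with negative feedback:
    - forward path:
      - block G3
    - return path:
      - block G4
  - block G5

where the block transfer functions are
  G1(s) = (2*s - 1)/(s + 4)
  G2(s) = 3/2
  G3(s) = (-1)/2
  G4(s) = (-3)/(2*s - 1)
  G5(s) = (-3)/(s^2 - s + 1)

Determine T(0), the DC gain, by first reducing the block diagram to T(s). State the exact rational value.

The answer is 6/5.

Reasoning:
Step 1. reduce the feedback loop with forward G1 and return G2: (4*s - 2)/(8*s + 5)
Step 2. apply the feedback formula to G3, G4: (1 - 2*s)/(4*s + 1)
Step 3. multiply [G1/(1+G1*G2)], [G3/(1+G3*G4)], G5 (series): (24*s^2 - 24*s + 6)/(32*s^4 - 4*s^3 + 9*s^2 + 23*s + 5)
DC gain: substitute s = 0 into T(s) from step 3: T(0) = 6/5.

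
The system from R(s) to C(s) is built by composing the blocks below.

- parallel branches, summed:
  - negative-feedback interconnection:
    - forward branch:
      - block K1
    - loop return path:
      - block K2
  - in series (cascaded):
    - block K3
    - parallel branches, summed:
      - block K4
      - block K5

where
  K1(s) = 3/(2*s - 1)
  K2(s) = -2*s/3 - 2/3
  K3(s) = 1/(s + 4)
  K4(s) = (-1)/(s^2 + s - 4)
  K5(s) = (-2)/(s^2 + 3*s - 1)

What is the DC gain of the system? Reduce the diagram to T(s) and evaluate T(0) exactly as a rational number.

Step 1 - close the feedback loop around K1, K2: -1
Step 2 - add K4, K5 (parallel): (-3*s^2 - 5*s + 9)/(s^4 + 4*s^3 - 2*s^2 - 13*s + 4)
Step 3 - reduce the series chain K3, (K4+K5): (-3*s^2 - 5*s + 9)/(s^5 + 8*s^4 + 14*s^3 - 21*s^2 - 48*s + 16)
Step 4 - combine [K1/(1+K1*K2)], (K3*(K4+K5)) in parallel: (-s^5 - 8*s^4 - 14*s^3 + 18*s^2 + 43*s - 7)/(s^5 + 8*s^4 + 14*s^3 - 21*s^2 - 48*s + 16)
The step-4 result is T(s). Setting s = 0: T(0) = -7/16.

Therefore the answer is -7/16.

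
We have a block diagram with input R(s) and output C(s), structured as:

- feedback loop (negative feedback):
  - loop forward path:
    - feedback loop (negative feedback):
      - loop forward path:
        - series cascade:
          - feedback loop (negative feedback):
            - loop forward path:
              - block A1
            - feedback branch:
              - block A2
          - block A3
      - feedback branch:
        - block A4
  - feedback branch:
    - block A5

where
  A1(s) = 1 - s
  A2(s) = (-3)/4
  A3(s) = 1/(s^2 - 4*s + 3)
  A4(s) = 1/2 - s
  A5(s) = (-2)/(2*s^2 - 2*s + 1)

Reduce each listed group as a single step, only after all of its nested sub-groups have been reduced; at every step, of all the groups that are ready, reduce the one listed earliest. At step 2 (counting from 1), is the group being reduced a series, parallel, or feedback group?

Answer: series

Working:
[1] collapse the loop (A1 forward, A2 return)
[2] combine [A1/(1+A1*A2)], A3 in series
[3] collapse the loop (([A1/(1+A1*A2)]*A3) forward, A4 return)
[4] reduce the feedback loop with forward [([A1/(1+A1*A2)]*A3)/(1+([A1/(1+A1*A2)]*A3)*A4)] and return A5
Step 2: series.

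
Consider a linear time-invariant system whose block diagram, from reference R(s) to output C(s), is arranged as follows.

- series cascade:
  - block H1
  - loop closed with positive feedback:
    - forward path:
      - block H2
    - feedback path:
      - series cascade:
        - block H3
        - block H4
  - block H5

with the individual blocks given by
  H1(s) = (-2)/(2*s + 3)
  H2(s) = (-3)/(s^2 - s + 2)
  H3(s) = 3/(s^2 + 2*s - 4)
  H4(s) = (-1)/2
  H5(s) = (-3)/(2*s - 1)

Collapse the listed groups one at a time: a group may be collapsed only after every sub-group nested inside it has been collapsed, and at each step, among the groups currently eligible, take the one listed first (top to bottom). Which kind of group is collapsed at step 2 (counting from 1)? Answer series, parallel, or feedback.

The answer is feedback.

Reasoning:
(1) multiply H3, H4 (series)
(2) apply the feedback formula to H2, (H3*H4)
(3) cascade H1, [H2/(1-H2*(H3*H4))], H5
Step 2: feedback.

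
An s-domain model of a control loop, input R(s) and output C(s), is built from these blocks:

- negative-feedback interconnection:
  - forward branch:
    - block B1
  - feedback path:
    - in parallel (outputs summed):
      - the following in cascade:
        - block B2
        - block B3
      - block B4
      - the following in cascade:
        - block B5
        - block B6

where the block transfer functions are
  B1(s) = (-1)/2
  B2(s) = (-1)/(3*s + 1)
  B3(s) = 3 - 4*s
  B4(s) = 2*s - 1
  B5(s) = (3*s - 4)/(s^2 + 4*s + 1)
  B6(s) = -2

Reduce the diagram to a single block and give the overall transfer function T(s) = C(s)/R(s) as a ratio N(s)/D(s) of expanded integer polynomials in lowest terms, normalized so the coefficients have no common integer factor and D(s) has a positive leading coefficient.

Step 1: series reduction of B2, B3, giving (4*s - 3)/(3*s + 1)
Step 2: cascade B5, B6, giving (8 - 6*s)/(s^2 + 4*s + 1)
Step 3: combine (B2*B3), B4, (B5*B6) in parallel, giving (6*s^4 + 27*s^3 - 4*s^2 + 5*s + 4)/(3*s^3 + 13*s^2 + 7*s + 1)
Step 4: collapse the loop (B1 forward, ((B2*B3)+B4+(B5*B6)) return) - this is the overall T(s), already in the required normalized form

Hence the answer: (3*s^3 + 13*s^2 + 7*s + 1)/(6*s^4 + 21*s^3 - 30*s^2 - 9*s + 2)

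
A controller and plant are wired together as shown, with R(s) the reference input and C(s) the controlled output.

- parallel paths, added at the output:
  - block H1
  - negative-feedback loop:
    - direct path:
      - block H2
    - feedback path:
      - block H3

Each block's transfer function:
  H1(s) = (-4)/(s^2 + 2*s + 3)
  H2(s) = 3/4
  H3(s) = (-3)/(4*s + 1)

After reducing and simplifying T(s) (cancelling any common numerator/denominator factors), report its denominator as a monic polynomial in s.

(1) apply the feedback formula to H2, H3, giving (12*s + 3)/(16*s - 5)
(2) add H1, [H2/(1+H2*H3)] (parallel), giving (12*s^3 + 27*s^2 - 22*s + 29)/(16*s^3 + 27*s^2 + 38*s - 15)
That last expression is T(s), already simplified. Scaling its denominator by 1/16 (the reciprocal of the leading coefficient) yields the monic denominator.

Therefore the answer is s^3 + 27*s^2/16 + 19*s/8 - 15/16.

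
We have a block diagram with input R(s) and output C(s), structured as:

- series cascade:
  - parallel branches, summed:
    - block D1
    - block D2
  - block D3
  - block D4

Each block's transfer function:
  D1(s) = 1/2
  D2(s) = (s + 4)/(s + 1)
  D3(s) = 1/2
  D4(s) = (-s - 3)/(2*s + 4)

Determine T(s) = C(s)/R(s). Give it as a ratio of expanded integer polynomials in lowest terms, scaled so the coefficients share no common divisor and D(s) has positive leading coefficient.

1. combine D1, D2 in parallel, giving (3*s + 9)/(2*s + 2)
2. cascade (D1+D2), D3, D4, giving the overall T(s)

Hence the answer: (-3*s^2 - 18*s - 27)/(8*s^2 + 24*s + 16)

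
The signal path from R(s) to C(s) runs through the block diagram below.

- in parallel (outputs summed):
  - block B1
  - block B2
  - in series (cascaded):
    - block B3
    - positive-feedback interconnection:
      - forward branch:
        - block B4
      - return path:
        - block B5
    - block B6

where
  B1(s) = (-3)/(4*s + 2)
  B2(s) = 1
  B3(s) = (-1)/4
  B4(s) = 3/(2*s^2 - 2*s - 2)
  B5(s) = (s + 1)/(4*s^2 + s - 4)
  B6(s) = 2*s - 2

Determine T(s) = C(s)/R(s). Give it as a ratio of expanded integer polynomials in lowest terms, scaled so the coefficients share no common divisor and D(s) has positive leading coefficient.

[1] feedback reduction of B4, B5: (12*s^2 + 3*s - 12)/(8*s^4 - 6*s^3 - 18*s^2 + 3*s + 5)
[2] combine B3, [B4/(1-B4*B5)], B6 in series: (-12*s^3 + 9*s^2 + 15*s - 12)/(16*s^4 - 12*s^3 - 36*s^2 + 6*s + 10)
[3] parallel reduction of B1, B2, (B3*[B4/(1-B4*B5)]*B6): this yields T(s), and no further normalization is needed

Answer: (32*s^5 - 56*s^4 - 60*s^3 + 69*s^2 + 8*s - 17)/(32*s^5 - 8*s^4 - 84*s^3 - 24*s^2 + 26*s + 10)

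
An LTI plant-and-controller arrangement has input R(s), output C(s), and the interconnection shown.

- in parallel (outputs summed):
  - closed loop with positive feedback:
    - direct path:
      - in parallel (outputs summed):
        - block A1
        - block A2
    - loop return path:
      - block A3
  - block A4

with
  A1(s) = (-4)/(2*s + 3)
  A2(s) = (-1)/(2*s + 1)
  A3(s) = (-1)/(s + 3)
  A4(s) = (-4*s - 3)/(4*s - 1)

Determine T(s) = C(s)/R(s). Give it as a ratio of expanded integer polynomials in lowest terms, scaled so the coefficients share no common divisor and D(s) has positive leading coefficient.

Reducing step by step:

1. parallel reduction of A1, A2, giving (-10*s - 7)/(4*s^2 + 8*s + 3)
2. reduce the feedback loop with forward (A1+A2) and return A3, giving (-10*s^2 - 37*s - 21)/(4*s^3 + 20*s^2 + 17*s + 2)
3. reduce the parallel group [(A1+A2)/(1-(A1+A2)*A3)], A4, giving the overall T(s)

Answer: (-16*s^4 - 132*s^3 - 266*s^2 - 106*s + 15)/(16*s^4 + 76*s^3 + 48*s^2 - 9*s - 2)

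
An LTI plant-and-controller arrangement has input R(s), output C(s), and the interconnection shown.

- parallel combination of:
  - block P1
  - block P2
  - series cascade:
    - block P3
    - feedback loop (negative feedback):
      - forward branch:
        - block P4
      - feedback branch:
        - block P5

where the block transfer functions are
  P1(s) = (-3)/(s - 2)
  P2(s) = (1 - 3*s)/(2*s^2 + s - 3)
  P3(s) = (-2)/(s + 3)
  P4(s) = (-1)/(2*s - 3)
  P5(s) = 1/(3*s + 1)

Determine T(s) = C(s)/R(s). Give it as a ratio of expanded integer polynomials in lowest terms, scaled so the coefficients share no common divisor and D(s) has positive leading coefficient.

[1] reduce the feedback loop with forward P4 and return P5, giving (-3*s - 1)/(6*s^2 - 7*s - 4)
[2] combine P3, [P4/(1+P4*P5)] in series, giving (6*s + 2)/(6*s^3 + 11*s^2 - 25*s - 12)
[3] parallel reduction of P1, P2, (P3*[P4/(1+P4*P5)]); the result is T(s) itself (integer coefficients, no common factor, positive leading denominator coefficient)

Final answer: (-54*s^5 - 63*s^4 + 297*s^3 + 49*s^2 - 197*s - 72)/(12*s^6 + 4*s^5 - 113*s^4 + 32*s^3 + 227*s^2 - 90*s - 72)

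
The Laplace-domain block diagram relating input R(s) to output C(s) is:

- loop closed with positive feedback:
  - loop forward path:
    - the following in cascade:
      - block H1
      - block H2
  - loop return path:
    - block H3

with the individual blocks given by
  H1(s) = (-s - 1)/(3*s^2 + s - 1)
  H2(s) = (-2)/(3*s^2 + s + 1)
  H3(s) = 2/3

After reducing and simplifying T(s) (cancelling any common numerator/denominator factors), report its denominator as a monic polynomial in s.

[1] combine H1, H2 in series, giving (2*s + 2)/(9*s^4 + 6*s^3 + s^2 - 1)
[2] close the feedback loop around (H1*H2), H3, giving (6*s + 6)/(27*s^4 + 18*s^3 + 3*s^2 - 4*s - 7)
T(s) is the step-2 result (common factors already cancelled). Leading coefficient of the denominator: 27. Divide through by 27 for the monic polynomial.

Hence the answer: s^4 + 2*s^3/3 + s^2/9 - 4*s/27 - 7/27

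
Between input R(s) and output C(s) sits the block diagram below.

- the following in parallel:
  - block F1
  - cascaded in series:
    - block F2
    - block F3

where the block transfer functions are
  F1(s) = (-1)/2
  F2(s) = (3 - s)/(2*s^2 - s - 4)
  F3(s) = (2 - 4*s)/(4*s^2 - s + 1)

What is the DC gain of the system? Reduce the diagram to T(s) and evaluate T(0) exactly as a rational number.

1. reduce the series chain F2, F3, giving (4*s^2 - 14*s + 6)/(8*s^4 - 6*s^3 - 13*s^2 + 3*s - 4)
2. sum the parallel branches F1, (F2*F3), giving (-8*s^4 + 6*s^3 + 21*s^2 - 31*s + 16)/(16*s^4 - 12*s^3 - 26*s^2 + 6*s - 8)
Step 2 gives the overall T(s). Then T(0) = 16/(-8) = -2.

Hence the answer: -2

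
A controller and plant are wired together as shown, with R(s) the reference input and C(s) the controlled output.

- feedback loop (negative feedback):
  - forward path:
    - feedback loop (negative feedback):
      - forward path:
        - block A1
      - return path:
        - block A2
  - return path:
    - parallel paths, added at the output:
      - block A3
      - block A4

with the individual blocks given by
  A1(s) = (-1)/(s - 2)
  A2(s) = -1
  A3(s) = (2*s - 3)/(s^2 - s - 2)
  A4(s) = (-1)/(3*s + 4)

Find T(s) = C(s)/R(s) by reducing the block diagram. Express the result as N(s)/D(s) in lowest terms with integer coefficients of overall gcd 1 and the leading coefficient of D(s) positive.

(1) collapse the loop (A1 forward, A2 return); result (-1)/(s - 1)
(2) sum the parallel branches A3, A4; result (5*s^2 - 10)/(3*s^3 + s^2 - 10*s - 8)
(3) reduce the feedback loop with forward [A1/(1+A1*A2)] and return (A3+A4); the result is T(s) itself (integer coefficients, no common factor, positive leading denominator coefficient)

Answer: (-3*s^3 - s^2 + 10*s + 8)/(3*s^4 - 2*s^3 - 16*s^2 + 2*s + 18)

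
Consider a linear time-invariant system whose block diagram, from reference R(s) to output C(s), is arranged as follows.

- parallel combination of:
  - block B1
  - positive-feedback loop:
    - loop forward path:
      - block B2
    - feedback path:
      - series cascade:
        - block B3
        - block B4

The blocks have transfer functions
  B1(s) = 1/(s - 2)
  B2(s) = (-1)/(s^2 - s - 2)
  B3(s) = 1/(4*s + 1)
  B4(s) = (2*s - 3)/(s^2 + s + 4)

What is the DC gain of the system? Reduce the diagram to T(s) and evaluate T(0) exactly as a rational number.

(1) reduce the series chain B3, B4 -> (2*s - 3)/(4*s^3 + 5*s^2 + 17*s + 4)
(2) apply the feedback formula to B2, (B3*B4) -> (-4*s^3 - 5*s^2 - 17*s - 4)/(4*s^5 + s^4 + 4*s^3 - 23*s^2 - 36*s - 11)
(3) combine B1, [B2/(1-B2*(B3*B4))] in parallel -> (4*s^5 - 3*s^4 + 7*s^3 - 30*s^2 - 6*s - 3)/(4*s^6 - 7*s^5 + 2*s^4 - 31*s^3 + 10*s^2 + 61*s + 22)
The step-3 result is T(s). Setting s = 0: T(0) = -3/22.

Therefore the answer is -3/22.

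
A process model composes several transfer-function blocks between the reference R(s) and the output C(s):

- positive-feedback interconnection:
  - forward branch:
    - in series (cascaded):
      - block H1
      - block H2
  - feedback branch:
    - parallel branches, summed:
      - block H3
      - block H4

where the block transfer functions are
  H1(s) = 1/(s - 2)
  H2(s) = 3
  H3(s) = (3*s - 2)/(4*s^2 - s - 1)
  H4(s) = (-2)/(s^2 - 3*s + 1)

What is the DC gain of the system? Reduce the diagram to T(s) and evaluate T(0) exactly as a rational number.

Reducing step by step:

Step 1 - cascade H1, H2, giving 3/(s - 2)
Step 2 - parallel reduction of H3, H4, giving (3*s^3 - 19*s^2 + 11*s)/(4*s^4 - 13*s^3 + 6*s^2 + 2*s - 1)
Step 3 - collapse the loop ((H1*H2) forward, (H3+H4) return), giving (12*s^4 - 39*s^3 + 18*s^2 + 6*s - 3)/(4*s^5 - 21*s^4 + 23*s^3 + 47*s^2 - 38*s + 2)
Evaluating the step-3 result (the overall T(s)) at s = 0 gives T(0) = -3/2.

Answer: -3/2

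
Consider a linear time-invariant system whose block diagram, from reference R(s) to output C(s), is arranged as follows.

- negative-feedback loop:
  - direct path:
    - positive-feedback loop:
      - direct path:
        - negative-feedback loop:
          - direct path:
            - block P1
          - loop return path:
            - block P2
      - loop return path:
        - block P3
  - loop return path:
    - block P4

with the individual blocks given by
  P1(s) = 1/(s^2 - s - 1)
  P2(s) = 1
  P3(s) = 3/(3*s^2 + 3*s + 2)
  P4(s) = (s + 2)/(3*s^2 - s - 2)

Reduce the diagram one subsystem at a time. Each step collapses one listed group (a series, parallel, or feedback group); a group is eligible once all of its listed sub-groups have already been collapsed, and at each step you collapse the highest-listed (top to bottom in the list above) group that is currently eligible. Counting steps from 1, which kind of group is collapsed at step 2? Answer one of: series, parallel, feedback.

[1] close the feedback loop around P1, P2
[2] apply the feedback formula to [P1/(1+P1*P2)], P3
[3] reduce the feedback loop with forward [[P1/(1+P1*P2)]/(1-[P1/(1+P1*P2)]*P3)] and return P4
At step 2 the group reduced is feedback.

Hence the answer: feedback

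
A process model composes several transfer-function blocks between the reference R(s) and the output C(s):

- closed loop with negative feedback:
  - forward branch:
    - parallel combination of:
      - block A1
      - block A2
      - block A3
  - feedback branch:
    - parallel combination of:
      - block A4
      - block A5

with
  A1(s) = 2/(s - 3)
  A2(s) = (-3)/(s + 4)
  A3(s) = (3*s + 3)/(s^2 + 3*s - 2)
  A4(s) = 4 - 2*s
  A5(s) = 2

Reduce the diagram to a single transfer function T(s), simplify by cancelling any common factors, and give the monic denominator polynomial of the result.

Reducing step by step:

Step 1. add A1, A2, A3 (parallel): (2*s^3 + 20*s^2 + 20*s - 70)/(s^4 + 4*s^3 - 11*s^2 - 38*s + 24)
Step 2. reduce the parallel group A4, A5: 6 - 2*s
Step 3. apply the feedback formula to (A1+A2+A3), (A4+A5): (-2*s^3 - 20*s^2 - 20*s + 70)/(3*s^4 + 24*s^3 - 69*s^2 - 222*s + 396)
No further cancellation is possible in the step-3 result, so that is T(s). Its denominator becomes monic after dividing by the leading coefficient 3.

Answer: s^4 + 8*s^3 - 23*s^2 - 74*s + 132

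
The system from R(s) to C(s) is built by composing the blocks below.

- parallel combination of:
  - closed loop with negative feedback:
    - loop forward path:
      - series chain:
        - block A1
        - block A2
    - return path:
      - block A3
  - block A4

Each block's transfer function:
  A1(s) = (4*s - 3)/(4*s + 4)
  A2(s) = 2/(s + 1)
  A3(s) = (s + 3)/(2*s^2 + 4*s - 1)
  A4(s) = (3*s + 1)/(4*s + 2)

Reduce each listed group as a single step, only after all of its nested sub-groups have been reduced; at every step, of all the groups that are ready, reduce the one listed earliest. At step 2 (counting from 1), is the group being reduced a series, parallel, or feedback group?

The answer is feedback.

Reasoning:
Step 1: reduce the series chain A1, A2
Step 2: collapse the loop ((A1*A2) forward, A3 return)
Step 3: combine [(A1*A2)/(1+(A1*A2)*A3)], A4 in parallel
So the answer for step 2 is feedback.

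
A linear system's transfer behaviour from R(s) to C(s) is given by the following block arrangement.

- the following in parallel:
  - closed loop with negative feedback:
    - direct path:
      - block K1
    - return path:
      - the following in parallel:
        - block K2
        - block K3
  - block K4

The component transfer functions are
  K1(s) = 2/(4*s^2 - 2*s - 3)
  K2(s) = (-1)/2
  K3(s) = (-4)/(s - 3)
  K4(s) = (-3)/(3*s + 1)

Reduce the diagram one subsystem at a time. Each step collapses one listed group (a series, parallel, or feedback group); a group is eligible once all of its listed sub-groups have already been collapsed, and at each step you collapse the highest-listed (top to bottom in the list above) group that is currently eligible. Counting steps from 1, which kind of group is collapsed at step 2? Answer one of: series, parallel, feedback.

Step 1: combine K2, K3 in parallel
Step 2: reduce the feedback loop with forward K1 and return (K2+K3)
Step 3: sum the parallel branches [K1/(1+K1*(K2+K3))], K4
So the answer for step 2 is feedback.

Answer: feedback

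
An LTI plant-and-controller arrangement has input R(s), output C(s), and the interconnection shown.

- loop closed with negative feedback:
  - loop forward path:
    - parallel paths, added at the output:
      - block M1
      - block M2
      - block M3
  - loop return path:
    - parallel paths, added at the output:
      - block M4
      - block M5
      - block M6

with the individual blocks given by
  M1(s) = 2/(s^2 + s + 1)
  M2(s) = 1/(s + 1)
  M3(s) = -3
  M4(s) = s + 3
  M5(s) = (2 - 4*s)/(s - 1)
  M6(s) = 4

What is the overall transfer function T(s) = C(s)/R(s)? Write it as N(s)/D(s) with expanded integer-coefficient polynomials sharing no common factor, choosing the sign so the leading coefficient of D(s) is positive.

Reducing step by step:

Step 1 - parallel reduction of M1, M2, M3 gives (-3*s^3 - 5*s^2 - 3*s)/(s^3 + 2*s^2 + 2*s + 1)
Step 2 - reduce the parallel group M4, M5, M6 gives (s^2 + 2*s - 5)/(s - 1)
Step 3 - collapse the loop ((M1+M2+M3) forward, (M4+M5+M6) return): this yields T(s), and no further normalization is needed

Answer: (3*s^4 + 2*s^3 - 2*s^2 - 3*s)/(3*s^5 + 10*s^4 - 3*s^3 - 19*s^2 - 14*s + 1)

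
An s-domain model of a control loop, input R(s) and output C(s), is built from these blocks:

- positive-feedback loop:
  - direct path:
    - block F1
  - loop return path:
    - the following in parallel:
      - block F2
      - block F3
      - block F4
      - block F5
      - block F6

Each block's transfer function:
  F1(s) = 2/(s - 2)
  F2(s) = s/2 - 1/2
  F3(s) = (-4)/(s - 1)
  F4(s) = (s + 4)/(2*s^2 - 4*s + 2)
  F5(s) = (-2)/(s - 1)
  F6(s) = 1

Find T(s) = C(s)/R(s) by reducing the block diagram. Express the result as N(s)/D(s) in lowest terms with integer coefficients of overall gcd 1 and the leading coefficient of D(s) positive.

[1] add F2, F3, F4, F5, F6 (parallel); result (s^3 - s^2 - 12*s + 17)/(2*s^2 - 4*s + 2)
[2] collapse the loop (F1 forward, (F2+F3+F4+F5+F6) return); the result is T(s) itself (integer coefficients, no common factor, positive leading denominator coefficient)

Final answer: (-2*s^2 + 4*s - 2)/(3*s^2 - 17*s + 19)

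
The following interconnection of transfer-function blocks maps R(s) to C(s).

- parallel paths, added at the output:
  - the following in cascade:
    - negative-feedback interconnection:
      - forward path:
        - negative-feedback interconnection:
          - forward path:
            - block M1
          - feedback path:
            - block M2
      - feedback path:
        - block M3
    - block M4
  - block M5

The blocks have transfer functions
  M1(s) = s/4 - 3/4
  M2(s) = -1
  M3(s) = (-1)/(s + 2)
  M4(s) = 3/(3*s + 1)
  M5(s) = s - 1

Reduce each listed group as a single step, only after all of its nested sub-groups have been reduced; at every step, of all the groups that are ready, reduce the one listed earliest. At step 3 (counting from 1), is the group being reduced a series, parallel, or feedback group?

The answer is series.

Reasoning:
Step 1 - collapse the loop (M1 forward, M2 return)
Step 2 - feedback reduction of [M1/(1+M1*M2)], M3
Step 3 - multiply [[M1/(1+M1*M2)]/(1+[M1/(1+M1*M2)]*M3)], M4 (series)
Step 4 - combine ([[M1/(1+M1*M2)]/(1+[M1/(1+M1*M2)]*M3)]*M4), M5 in parallel
So the answer for step 3 is series.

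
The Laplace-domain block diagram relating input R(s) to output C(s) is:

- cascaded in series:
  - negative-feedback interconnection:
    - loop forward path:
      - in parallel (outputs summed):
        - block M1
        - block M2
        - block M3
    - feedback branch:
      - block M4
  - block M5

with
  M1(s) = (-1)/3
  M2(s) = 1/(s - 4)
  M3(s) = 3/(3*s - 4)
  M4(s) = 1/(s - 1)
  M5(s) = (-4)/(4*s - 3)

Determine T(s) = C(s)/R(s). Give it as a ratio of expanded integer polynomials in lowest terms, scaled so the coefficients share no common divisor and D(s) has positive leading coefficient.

Reducing step by step:

1. add M1, M2, M3 (parallel), giving (-3*s^2 + 34*s - 64)/(9*s^2 - 48*s + 48)
2. collapse the loop ((M1+M2+M3) forward, M4 return), giving (-3*s^3 + 37*s^2 - 98*s + 64)/(9*s^3 - 60*s^2 + 130*s - 112)
3. series reduction of [(M1+M2+M3)/(1+(M1+M2+M3)*M4)], M5: this yields T(s), and no further normalization is needed

Answer: (12*s^3 - 148*s^2 + 392*s - 256)/(36*s^4 - 267*s^3 + 700*s^2 - 838*s + 336)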